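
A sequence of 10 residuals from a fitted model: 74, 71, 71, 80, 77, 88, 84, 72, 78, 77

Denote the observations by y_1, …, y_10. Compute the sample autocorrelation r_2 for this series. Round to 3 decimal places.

Mean ȳ = (74 + 71 + 71 + 80 + 77 + 88 + 84 + 72 + 78 + 77)/10 = 77.2000
Numerator Σ_{t=1}^{8}(y_t−ȳ)(y_{t+2}−ȳ) = -17.0800
Denominator Σ(y_t−ȳ)² = 285.6000
r_2 = -17.0800 / 285.6000 = -0.060

-0.060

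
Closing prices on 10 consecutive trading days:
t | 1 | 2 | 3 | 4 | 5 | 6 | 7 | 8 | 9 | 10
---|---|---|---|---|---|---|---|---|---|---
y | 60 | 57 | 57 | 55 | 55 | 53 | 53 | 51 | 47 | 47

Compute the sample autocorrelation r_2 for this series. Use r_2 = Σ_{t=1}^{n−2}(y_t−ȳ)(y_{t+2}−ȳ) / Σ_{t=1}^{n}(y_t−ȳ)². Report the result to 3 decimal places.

Mean ȳ = (60 + 57 + 57 + 55 + 55 + 53 + 53 + 51 + 47 + 47)/10 = 53.5000
Numerator Σ_{t=1}^{8}(y_t−ȳ)(y_{t+2}−ȳ) = 52.5000
Denominator Σ(y_t−ȳ)² = 162.5000
r_2 = 52.5000 / 162.5000 = 0.323

0.323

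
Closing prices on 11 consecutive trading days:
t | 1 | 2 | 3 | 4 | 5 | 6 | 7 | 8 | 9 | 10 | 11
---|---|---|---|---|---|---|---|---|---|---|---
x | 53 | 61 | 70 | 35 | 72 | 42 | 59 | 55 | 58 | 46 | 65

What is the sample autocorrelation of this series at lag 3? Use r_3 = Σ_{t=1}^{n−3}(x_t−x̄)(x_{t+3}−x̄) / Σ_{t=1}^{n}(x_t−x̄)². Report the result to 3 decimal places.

Mean x̄ = (53 + 61 + 70 + 35 + 72 + 42 + 59 + 55 + 58 + 46 + 65)/11 = 56.0000
Numerator Σ_{t=1}^{8}(x_t−x̄)(x_{t+3}−x̄) = -199.0000
Denominator Σ(x_t−x̄)² = 1318.0000
r_3 = -199.0000 / 1318.0000 = -0.151

-0.151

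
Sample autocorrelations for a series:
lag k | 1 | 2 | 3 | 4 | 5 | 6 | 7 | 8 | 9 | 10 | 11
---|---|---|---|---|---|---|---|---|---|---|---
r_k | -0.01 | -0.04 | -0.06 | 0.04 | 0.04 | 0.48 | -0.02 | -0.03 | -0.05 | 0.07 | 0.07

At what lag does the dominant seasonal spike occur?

The largest autocorrelation is r_6 = 0.48; the remaining lags stay at or below 0.07.
The dominant spike at lag 6 indicates a seasonal period of 6.

6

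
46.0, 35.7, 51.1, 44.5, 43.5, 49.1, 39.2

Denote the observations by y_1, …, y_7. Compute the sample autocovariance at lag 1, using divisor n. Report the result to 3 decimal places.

-14.271

Mean ȳ = (46.0 + 35.7 + 51.1 + 44.5 + 43.5 + 49.1 + 39.2)/7 = 44.1571
Deviations: 1.8429, -8.4571, 6.9429, 0.3429, -0.6571, 4.9429, -4.9571
Σ_{t=1}^{6}(y_t−ȳ)(y_{t+1}−ȳ) = -99.8976
γ_1 = -99.8976 / 7 = -14.271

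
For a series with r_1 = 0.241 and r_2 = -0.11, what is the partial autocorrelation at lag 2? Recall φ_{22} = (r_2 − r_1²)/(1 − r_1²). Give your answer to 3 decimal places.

φ_{22} = (r_2 − r_1²) / (1 − r_1²)
r_1² = (0.241)² = 0.058081
Numerator = -0.11 − 0.0581 = -0.1681; denominator = 1 − 0.0581 = 0.9419
φ_{22} = -0.1681 / 0.9419 = -0.178

-0.178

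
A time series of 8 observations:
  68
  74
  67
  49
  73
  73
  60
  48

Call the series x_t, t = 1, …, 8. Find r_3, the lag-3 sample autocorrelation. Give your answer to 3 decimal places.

-0.034

Mean x̄ = (68 + 74 + 67 + 49 + 73 + 73 + 60 + 48)/8 = 64.0000
Numerator Σ_{t=1}^{5}(x_t−x̄)(x_{t+3}−x̄) = -27.0000
Denominator Σ(x_t−x̄)² = 784.0000
r_3 = -27.0000 / 784.0000 = -0.034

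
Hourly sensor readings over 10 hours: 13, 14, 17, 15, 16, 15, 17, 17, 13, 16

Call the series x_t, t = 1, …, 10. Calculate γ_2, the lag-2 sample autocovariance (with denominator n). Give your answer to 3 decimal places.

Mean x̄ = (13 + 14 + 17 + 15 + 16 + 15 + 17 + 17 + 13 + 16)/10 = 15.3000
Σ_{t=1}^{8}(x_t−x̄)(x_{t+2}−x̄) = -4.2800
γ_2 = -4.2800 / 10 = -0.428

-0.428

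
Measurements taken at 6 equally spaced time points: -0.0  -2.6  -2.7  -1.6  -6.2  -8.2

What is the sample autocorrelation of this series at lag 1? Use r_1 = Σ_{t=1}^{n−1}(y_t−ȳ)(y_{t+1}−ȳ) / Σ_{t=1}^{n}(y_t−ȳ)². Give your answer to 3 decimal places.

0.278

Mean ȳ = (-0.0 − 2.6 − 2.7 − 1.6 − 6.2 − 8.2)/6 = -3.5500
Deviations from mean: 3.5500, 0.9500, 0.8500, 1.9500, -2.6500, -4.6500
Numerator Σ_{t=1}^{5}(y_t−ȳ)(y_{t+1}−ȳ) = 12.9925
Denominator Σ(y_t−ȳ)² = 46.6750
r_1 = 12.9925 / 46.6750 = 0.278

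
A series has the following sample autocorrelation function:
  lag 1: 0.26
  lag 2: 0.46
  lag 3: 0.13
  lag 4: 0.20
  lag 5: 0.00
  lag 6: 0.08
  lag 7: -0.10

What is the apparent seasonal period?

The largest autocorrelation is r_2 = 0.46; the remaining lags stay at or below 0.26.
The dominant spike at lag 2 indicates a seasonal period of 2.

2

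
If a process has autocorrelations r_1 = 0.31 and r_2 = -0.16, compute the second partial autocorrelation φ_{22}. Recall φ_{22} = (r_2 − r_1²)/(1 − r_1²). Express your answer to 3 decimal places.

φ_{22} = (r_2 − r_1²) / (1 − r_1²)
r_1² = (0.31)² = 0.0961
Numerator = -0.16 − 0.0961 = -0.2561; denominator = 1 − 0.0961 = 0.9039
φ_{22} = -0.2561 / 0.9039 = -0.283

-0.283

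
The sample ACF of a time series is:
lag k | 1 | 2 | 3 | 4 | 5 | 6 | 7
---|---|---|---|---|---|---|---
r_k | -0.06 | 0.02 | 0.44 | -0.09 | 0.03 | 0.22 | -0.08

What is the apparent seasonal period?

3

The largest autocorrelation is r_3 = 0.44, with a weaker echo at lag 6 (0.22); the remaining lags stay at or below 0.03.
The dominant spike at lag 3 indicates a seasonal period of 3.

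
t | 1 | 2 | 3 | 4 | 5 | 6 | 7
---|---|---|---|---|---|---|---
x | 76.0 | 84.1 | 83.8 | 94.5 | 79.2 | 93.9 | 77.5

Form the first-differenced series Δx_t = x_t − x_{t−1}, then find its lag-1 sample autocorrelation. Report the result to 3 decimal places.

First differences Δx: 8.1, -0.3, 10.7, -15.3, 14.7, -16.4
Mean of differences = 0.2500
Numerator Σ(Δx_t−Δx̄)(Δx_{t+1}−Δx̄) = -637.8525
Denominator Σ(Δx_t−Δx̄)² = 898.9550
r_1(Δx) = -637.8525 / 898.9550 = -0.710

-0.710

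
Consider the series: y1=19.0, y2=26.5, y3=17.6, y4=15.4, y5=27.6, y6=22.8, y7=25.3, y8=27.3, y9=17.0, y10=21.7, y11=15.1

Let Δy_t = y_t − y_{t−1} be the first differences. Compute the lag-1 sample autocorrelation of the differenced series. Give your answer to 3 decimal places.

First differences Δy: 7.5, -8.9, -2.2, 12.2, -4.8, 2.5, 2.0, -10.3, 4.7, -6.6
Mean of differences = -0.3900
Numerator Σ(Δy_t−Δȳ)(Δy_{t+1}−Δȳ) = -241.6241
Denominator Σ(Δy_t−Δȳ)² = 492.6490
r_1(Δy) = -241.6241 / 492.6490 = -0.490

-0.490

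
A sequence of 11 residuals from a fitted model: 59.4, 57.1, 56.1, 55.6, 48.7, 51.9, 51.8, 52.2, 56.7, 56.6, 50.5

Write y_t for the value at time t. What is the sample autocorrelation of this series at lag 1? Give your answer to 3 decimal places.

Mean ȳ = (59.4 + 57.1 + 56.1 + 55.6 + 48.7 + 51.9 + 51.8 + 52.2 + 56.7 + 56.6 + 50.5)/11 = 54.2364
Numerator Σ_{t=1}^{10}(y_t−ȳ)(y_{t+1}−ȳ) = 30.6787
Denominator Σ(y_t−ȳ)² = 112.0055
r_1 = 30.6787 / 112.0055 = 0.274

0.274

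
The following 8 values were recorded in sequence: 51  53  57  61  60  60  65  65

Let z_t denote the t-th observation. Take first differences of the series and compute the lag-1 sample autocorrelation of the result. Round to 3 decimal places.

-0.235

First differences Δz: 2, 4, 4, -1, 0, 5, 0
Mean of differences = 2.0000
Numerator Σ(Δz_t−Δz̄)(Δz_{t+1}−Δz̄) = -8.0000
Denominator Σ(Δz_t−Δz̄)² = 34.0000
r_1(Δz) = -8.0000 / 34.0000 = -0.235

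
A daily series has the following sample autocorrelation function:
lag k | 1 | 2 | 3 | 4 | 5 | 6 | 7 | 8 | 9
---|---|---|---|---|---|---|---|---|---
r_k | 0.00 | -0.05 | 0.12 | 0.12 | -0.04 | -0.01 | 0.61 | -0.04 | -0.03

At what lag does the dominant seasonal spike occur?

7

The largest autocorrelation is r_7 = 0.61; the remaining lags stay at or below 0.12.
The dominant spike at lag 7 indicates a seasonal period of 7.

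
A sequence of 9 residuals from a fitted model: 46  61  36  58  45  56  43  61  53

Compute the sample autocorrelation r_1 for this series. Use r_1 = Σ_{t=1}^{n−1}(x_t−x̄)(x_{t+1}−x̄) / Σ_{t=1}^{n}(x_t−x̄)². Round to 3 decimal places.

Mean x̄ = (46 + 61 + 36 + 58 + 45 + 56 + 43 + 61 + 53)/9 = 51.0000
Numerator Σ_{t=1}^{8}(x_t−x̄)(x_{t+1}−x̄) = -477.0000
Denominator Σ(x_t−x̄)² = 628.0000
r_1 = -477.0000 / 628.0000 = -0.760

-0.760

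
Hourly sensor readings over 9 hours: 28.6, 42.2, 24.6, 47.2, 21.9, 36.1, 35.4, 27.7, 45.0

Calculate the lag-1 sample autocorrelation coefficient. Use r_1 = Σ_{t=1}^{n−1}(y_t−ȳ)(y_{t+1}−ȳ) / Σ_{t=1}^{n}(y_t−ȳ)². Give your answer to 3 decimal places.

-0.752

Mean ȳ = (28.6 + 42.2 + 24.6 + 47.2 + 21.9 + 36.1 + 35.4 + 27.7 + 45.0)/9 = 34.3000
Numerator Σ_{t=1}^{8}(y_t−ȳ)(y_{t+1}−ȳ) = -504.9700
Denominator Σ(y_t−ȳ)² = 671.6600
r_1 = -504.9700 / 671.6600 = -0.752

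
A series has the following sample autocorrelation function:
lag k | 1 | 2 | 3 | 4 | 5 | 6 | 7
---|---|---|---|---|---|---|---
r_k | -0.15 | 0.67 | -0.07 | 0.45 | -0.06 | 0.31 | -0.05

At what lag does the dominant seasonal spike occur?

2

The largest autocorrelation is r_2 = 0.67, with weaker echoes at lags 4 (0.45) and 6 (0.31); the remaining lags stay at or below -0.05.
The dominant spike at lag 2 indicates a seasonal period of 2.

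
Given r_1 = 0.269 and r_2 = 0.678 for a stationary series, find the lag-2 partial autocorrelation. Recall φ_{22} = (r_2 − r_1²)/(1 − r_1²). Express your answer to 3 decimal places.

0.653

φ_{22} = (r_2 − r_1²) / (1 − r_1²)
r_1² = (0.269)² = 0.072361
Numerator = 0.678 − 0.0724 = 0.6056; denominator = 1 − 0.0724 = 0.9276
φ_{22} = 0.6056 / 0.9276 = 0.653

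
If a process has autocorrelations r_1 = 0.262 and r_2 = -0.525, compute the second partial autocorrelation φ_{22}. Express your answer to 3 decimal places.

φ_{22} = (r_2 − r_1²) / (1 − r_1²)
r_1² = (0.262)² = 0.068644
Numerator = -0.525 − 0.0686 = -0.5936; denominator = 1 − 0.0686 = 0.9314
φ_{22} = -0.5936 / 0.9314 = -0.637

-0.637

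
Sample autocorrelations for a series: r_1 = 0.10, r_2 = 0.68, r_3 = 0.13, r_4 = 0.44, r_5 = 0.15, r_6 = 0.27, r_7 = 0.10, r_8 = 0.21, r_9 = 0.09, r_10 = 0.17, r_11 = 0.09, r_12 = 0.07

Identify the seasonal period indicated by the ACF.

2

The largest autocorrelation is r_2 = 0.68, with weaker echoes at lags 4 (0.44), 6 (0.27), 8 (0.21) and 10 (0.17); the remaining lags stay at or below 0.15.
The dominant spike at lag 2 indicates a seasonal period of 2.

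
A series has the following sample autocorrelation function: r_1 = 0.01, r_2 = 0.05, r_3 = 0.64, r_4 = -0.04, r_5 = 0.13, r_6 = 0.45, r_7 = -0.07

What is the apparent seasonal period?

The largest autocorrelation is r_3 = 0.64, with a weaker echo at lag 6 (0.45); the remaining lags stay at or below 0.13.
The dominant spike at lag 3 indicates a seasonal period of 3.

3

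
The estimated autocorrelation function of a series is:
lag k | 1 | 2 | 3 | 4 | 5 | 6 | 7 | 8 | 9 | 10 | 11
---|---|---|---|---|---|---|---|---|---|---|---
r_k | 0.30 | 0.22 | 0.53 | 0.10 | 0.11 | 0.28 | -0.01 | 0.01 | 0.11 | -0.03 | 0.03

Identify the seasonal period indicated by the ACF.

The largest autocorrelation is r_3 = 0.53; the remaining lags stay at or below 0.30. The elevated value at lag 1 (0.30), dropping to 0.22 at lag 2, reflects decaying short-term dependence rather than seasonality.
The dominant spike at lag 3 indicates a seasonal period of 3.

3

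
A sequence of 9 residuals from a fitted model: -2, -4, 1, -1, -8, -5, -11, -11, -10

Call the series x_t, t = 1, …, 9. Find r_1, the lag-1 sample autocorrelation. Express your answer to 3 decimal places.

0.512

Mean x̄ = (-2 − 4 + 1 − 1 − 8 − 5 − 11 − 11 − 10)/9 = -5.6667
Numerator Σ_{t=1}^{8}(x_t−x̄)(x_{t+1}−x̄) = 83.8889
Denominator Σ(x_t−x̄)² = 164.0000
r_1 = 83.8889 / 164.0000 = 0.512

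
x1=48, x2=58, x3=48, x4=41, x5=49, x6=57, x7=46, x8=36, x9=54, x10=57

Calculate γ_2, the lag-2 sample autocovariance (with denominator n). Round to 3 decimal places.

Mean x̄ = (48 + 58 + 48 + 41 + 49 + 57 + 46 + 36 + 54 + 57)/10 = 49.4000
Σ_{t=1}^{8}(x_t−x̄)(x_{t+2}−x̄) = -351.5200
γ_2 = -351.5200 / 10 = -35.152

-35.152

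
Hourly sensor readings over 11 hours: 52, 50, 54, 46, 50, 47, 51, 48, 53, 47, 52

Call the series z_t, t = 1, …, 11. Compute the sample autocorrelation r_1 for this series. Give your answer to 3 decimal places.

-0.583

Mean z̄ = (52 + 50 + 54 + 46 + 50 + 47 + 51 + 48 + 53 + 47 + 52)/11 = 50.0000
Numerator Σ_{t=1}^{10}(z_t−z̄)(z_{t+1}−z̄) = -42.0000
Denominator Σ(z_t−z̄)² = 72.0000
r_1 = -42.0000 / 72.0000 = -0.583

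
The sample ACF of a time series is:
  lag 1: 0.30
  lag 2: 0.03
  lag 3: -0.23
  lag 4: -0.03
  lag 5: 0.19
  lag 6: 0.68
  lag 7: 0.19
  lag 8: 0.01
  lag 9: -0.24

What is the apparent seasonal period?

6

The largest autocorrelation is r_6 = 0.68; the remaining lags stay at or below 0.30. The elevated value at lag 1 (0.30), dropping to 0.03 at lag 2, reflects decaying short-term dependence rather than seasonality.
The dominant spike at lag 6 indicates a seasonal period of 6.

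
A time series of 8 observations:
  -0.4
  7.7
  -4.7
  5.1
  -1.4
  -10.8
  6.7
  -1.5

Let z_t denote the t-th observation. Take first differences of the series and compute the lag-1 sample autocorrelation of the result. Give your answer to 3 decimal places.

First differences Δz: 8.1, -12.4, 9.8, -6.5, -9.4, 17.5, -8.2
Mean of differences = -0.1571
Numerator Σ(Δz_t−Δz̄)(Δz_{t+1}−Δz̄) = -532.7418
Denominator Σ(Δz_t−Δz̄)² = 819.3371
r_1(Δz) = -532.7418 / 819.3371 = -0.650

-0.650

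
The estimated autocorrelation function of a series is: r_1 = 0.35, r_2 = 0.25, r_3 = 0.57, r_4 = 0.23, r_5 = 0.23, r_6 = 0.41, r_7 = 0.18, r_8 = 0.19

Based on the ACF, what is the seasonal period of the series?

3

The largest autocorrelation is r_3 = 0.57, with a weaker echo at lag 6 (0.41); the remaining lags stay at or below 0.35. The elevated value at lag 1 (0.35), dropping to 0.25 at lag 2, reflects decaying short-term dependence rather than seasonality.
The dominant spike at lag 3 indicates a seasonal period of 3.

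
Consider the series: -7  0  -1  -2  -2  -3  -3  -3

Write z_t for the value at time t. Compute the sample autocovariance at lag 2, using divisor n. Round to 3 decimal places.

Mean z̄ = (-7 + 0 − 1 − 2 − 2 − 3 − 3 − 3)/8 = -2.6250
Σ_{t=1}^{6}(z_t−z̄)(z_{t+2}−z̄) = -4.7813
γ_2 = -4.7813 / 8 = -0.598

-0.598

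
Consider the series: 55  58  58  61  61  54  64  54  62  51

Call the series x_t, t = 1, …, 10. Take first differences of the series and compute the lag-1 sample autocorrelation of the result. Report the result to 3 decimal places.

First differences Δx: 3, 0, 3, 0, -7, 10, -10, 8, -11
Mean of differences = -0.4444
Numerator Σ(Δx_t−Δx̄)(Δx_{t+1}−Δx̄) = -336.4198
Denominator Σ(Δx_t−Δx̄)² = 450.2222
r_1(Δx) = -336.4198 / 450.2222 = -0.747

-0.747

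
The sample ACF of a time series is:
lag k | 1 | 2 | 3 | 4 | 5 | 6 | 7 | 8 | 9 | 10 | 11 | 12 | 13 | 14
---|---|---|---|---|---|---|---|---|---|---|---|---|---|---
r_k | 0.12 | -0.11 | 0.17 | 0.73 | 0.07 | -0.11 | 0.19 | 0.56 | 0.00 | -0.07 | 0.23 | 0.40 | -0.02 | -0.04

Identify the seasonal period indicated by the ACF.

4

The largest autocorrelation is r_4 = 0.73, with weaker echoes at lags 8 (0.56) and 12 (0.40); the remaining lags stay at or below 0.23.
The dominant spike at lag 4 indicates a seasonal period of 4.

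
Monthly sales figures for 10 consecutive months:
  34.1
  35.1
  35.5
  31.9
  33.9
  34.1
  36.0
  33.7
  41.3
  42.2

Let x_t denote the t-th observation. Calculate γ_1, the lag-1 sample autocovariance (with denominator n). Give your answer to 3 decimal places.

3.600

Mean x̄ = (34.1 + 35.1 + 35.5 + 31.9 + 33.9 + 34.1 + 36.0 + 33.7 + 41.3 + 42.2)/10 = 35.7800
Σ_{t=1}^{9}(x_t−x̄)(x_{t+1}−x̄) = 36.0016
γ_1 = 36.0016 / 10 = 3.600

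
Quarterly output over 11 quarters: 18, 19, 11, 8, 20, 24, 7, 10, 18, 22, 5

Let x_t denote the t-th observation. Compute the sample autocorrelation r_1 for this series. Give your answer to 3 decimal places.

Mean x̄ = (18 + 19 + 11 + 8 + 20 + 24 + 7 + 10 + 18 + 22 + 5)/11 = 14.7273
Numerator Σ_{t=1}^{10}(x_t−x̄)(x_{t+1}−x̄) = -60.9835
Denominator Σ(x_t−x̄)² = 442.1818
r_1 = -60.9835 / 442.1818 = -0.138

-0.138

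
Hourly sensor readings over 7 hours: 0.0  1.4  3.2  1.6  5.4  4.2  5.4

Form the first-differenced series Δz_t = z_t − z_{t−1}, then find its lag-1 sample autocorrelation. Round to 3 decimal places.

First differences Δz: 1.4, 1.8, -1.6, 3.8, -1.2, 1.2
Mean of differences = 0.9000
Numerator Σ(Δz_t−Δz̄)(Δz_{t+1}−Δz̄) = -15.7700
Denominator Σ(Δz_t−Δz̄)² = 20.2200
r_1(Δz) = -15.7700 / 20.2200 = -0.780

-0.780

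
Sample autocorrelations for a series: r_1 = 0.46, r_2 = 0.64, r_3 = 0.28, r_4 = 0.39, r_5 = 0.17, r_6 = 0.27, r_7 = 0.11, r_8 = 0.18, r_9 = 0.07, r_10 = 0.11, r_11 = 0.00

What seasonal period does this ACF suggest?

The largest autocorrelation is r_2 = 0.64; the remaining lags stay at or below 0.46.
The dominant spike at lag 2 indicates a seasonal period of 2.

2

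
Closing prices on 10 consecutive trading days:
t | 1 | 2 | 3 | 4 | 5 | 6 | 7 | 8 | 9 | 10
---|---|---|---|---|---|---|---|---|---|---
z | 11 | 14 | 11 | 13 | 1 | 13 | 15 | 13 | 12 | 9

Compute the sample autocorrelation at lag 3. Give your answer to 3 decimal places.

-0.337

Mean z̄ = (11 + 14 + 11 + 13 + 1 + 13 + 15 + 13 + 12 + 9)/10 = 11.2000
Numerator Σ_{t=1}^{7}(z_t−z̄)(z_{t+3}−z̄) = -47.7200
Denominator Σ(z_t−z̄)² = 141.6000
r_3 = -47.7200 / 141.6000 = -0.337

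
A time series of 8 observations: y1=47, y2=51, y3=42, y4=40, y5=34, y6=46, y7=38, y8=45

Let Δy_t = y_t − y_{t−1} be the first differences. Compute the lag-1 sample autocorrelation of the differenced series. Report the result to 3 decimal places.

First differences Δy: 4, -9, -2, -6, 12, -8, 7
Mean of differences = -0.2857
Numerator Σ(Δy_t−Δȳ)(Δy_{t+1}−Δȳ) = -233.7959
Denominator Σ(Δy_t−Δȳ)² = 393.4286
r_1(Δy) = -233.7959 / 393.4286 = -0.594

-0.594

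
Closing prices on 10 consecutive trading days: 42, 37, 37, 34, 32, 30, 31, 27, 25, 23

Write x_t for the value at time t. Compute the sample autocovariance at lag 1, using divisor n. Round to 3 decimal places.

18.936

Mean x̄ = (42 + 37 + 37 + 34 + 32 + 30 + 31 + 27 + 25 + 23)/10 = 31.8000
Σ_{t=1}^{9}(x_t−x̄)(x_{t+1}−x̄) = 189.3600
γ_1 = 189.3600 / 10 = 18.936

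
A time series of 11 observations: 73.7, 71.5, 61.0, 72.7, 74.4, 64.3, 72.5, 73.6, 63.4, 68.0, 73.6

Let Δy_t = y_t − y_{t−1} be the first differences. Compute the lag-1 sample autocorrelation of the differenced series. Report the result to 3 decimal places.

First differences Δy: -2.2, -10.5, 11.7, 1.7, -10.1, 8.2, 1.1, -10.2, 4.6, 5.6
Mean of differences = -0.0100
Numerator Σ(Δy_t−Δȳ)(Δy_{t+1}−Δȳ) = -203.2451
Denominator Σ(Δy_t−Δȳ)² = 581.8890
r_1(Δy) = -203.2451 / 581.8890 = -0.349

-0.349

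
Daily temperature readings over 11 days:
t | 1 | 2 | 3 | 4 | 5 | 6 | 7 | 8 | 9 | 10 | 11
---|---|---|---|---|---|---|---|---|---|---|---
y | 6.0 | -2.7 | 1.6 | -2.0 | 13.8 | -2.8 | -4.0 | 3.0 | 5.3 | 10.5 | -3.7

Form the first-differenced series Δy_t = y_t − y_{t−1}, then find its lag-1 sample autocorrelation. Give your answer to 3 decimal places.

First differences Δy: -8.7, 4.3, -3.6, 15.8, -16.6, -1.2, 7.0, 2.3, 5.2, -14.2
Mean of differences = -0.9700
Numerator Σ(Δy_t−Δȳ)(Δy_{t+1}−Δȳ) = -394.4469
Denominator Σ(Δy_t−Δȳ)² = 907.3410
r_1(Δy) = -394.4469 / 907.3410 = -0.435

-0.435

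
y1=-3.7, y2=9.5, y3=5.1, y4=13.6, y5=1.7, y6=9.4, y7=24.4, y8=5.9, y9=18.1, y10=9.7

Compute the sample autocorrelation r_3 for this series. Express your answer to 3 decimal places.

0.067

Mean ȳ = (-3.7 + 9.5 + 5.1 + 13.6 + 1.7 + 9.4 + 24.4 + 5.9 + 18.1 + 9.7)/10 = 9.3700
Numerator Σ_{t=1}^{7}(y_t−ȳ)(y_{t+3}−ȳ) = 39.0023
Denominator Σ(y_t−ȳ)² = 580.0610
r_3 = 39.0023 / 580.0610 = 0.067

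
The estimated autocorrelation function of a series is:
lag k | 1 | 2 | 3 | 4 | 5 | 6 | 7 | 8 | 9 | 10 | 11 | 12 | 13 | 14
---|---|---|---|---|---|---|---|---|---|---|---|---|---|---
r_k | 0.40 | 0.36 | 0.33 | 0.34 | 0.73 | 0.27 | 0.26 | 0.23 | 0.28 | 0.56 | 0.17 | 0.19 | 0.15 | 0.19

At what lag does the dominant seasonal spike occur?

The largest autocorrelation is r_5 = 0.73, with a weaker echo at lag 10 (0.56); the remaining lags stay at or below 0.40. The elevated value at lag 1 (0.40), dropping to 0.36 at lag 2, reflects decaying short-term dependence rather than seasonality.
The dominant spike at lag 5 indicates a seasonal period of 5.

5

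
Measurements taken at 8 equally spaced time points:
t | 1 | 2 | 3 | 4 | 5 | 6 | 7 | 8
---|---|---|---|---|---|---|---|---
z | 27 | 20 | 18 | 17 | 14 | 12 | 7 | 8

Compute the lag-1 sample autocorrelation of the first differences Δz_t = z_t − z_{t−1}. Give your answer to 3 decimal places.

-0.305

First differences Δz: -7, -2, -1, -3, -2, -5, 1
Mean of differences = -2.7143
Numerator Σ(Δz_t−Δz̄)(Δz_{t+1}−Δz̄) = -12.6531
Denominator Σ(Δz_t−Δz̄)² = 41.4286
r_1(Δz) = -12.6531 / 41.4286 = -0.305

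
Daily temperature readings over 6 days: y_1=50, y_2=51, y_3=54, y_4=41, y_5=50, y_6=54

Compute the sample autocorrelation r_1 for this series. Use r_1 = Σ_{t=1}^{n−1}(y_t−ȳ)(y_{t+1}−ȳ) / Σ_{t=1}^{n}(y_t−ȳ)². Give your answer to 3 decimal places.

Mean ȳ = (50 + 51 + 54 + 41 + 50 + 54)/6 = 50.0000
Deviations from mean: 0.0000, 1.0000, 4.0000, -9.0000, 0.0000, 4.0000
Σ(y_t−ȳ)(y_{t+1}−ȳ) = (0.0000) + (4.0000) + (-36.0000) + (0.0000) + (0.0000) = -32.0000
Denominator Σ(y_t−ȳ)² = 114.0000
r_1 = -32.0000 / 114.0000 = -0.281

-0.281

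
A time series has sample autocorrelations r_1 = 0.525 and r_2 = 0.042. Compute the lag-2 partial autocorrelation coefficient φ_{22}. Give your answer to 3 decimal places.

-0.323

φ_{22} = (r_2 − r_1²) / (1 − r_1²)
r_1² = (0.525)² = 0.275625
Numerator = 0.042 − 0.2756 = -0.2336; denominator = 1 − 0.2756 = 0.7244
φ_{22} = -0.2336 / 0.7244 = -0.323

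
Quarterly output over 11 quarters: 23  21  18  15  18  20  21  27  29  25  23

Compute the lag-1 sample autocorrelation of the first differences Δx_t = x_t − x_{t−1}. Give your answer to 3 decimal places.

First differences Δx: -2, -3, -3, 3, 2, 1, 6, 2, -4, -2
Mean of differences = 0.0000
Numerator Σ(Δx_t−Δx̄)(Δx_{t+1}−Δx̄) = 32.0000
Denominator Σ(Δx_t−Δx̄)² = 96.0000
r_1(Δx) = 32.0000 / 96.0000 = 0.333

0.333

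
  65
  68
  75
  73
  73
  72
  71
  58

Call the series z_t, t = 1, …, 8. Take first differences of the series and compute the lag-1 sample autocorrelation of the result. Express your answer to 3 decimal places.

First differences Δz: 3, 7, -2, 0, -1, -1, -13
Mean of differences = -1.0000
Numerator Σ(Δz_t−Δz̄)(Δz_{t+1}−Δz̄) = 23.0000
Denominator Σ(Δz_t−Δz̄)² = 226.0000
r_1(Δz) = 23.0000 / 226.0000 = 0.102

0.102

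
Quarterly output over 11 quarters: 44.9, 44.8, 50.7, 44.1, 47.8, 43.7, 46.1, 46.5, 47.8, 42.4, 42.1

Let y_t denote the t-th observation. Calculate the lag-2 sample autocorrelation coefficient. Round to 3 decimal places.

0.031

Mean ȳ = (44.9 + 44.8 + 50.7 + 44.1 + 47.8 + 43.7 + 46.1 + 46.5 + 47.8 + 42.4 + 42.1)/11 = 45.5364
Numerator Σ_{t=1}^{9}(y_t−ȳ)(y_{t+2}−ȳ) = 2.0792
Denominator Σ(y_t−ȳ)² = 66.1855
r_2 = 2.0792 / 66.1855 = 0.031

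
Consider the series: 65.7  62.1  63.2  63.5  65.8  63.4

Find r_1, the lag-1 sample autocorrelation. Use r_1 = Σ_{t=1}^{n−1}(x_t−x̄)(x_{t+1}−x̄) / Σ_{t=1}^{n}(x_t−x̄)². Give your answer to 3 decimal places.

-0.306

Mean x̄ = (65.7 + 62.1 + 63.2 + 63.5 + 65.8 + 63.4)/6 = 63.9500
Deviations from mean: 1.7500, -1.8500, -0.7500, -0.4500, 1.8500, -0.5500
Σ(x_t−x̄)(x_{t+1}−x̄) = (-3.2375) + (1.3875) + (0.3375) + (-0.8325) + (-1.0175) = -3.3625
Denominator Σ(x_t−x̄)² = 10.9750
r_1 = -3.3625 / 10.9750 = -0.306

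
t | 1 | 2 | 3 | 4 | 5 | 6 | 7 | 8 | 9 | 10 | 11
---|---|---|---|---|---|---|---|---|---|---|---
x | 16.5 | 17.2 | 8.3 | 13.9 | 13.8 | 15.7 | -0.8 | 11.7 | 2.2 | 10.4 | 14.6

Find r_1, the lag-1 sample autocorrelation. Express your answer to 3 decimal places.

-0.100

Mean x̄ = (16.5 + 17.2 + 8.3 + 13.9 + 13.8 + 15.7 − 0.8 + 11.7 + 2.2 + 10.4 + 14.6)/11 = 11.2273
Numerator Σ_{t=1}^{10}(x_t−x̄)(x_{t+1}−x̄) = -34.5017
Denominator Σ(x_t−x̄)² = 344.2418
r_1 = -34.5017 / 344.2418 = -0.100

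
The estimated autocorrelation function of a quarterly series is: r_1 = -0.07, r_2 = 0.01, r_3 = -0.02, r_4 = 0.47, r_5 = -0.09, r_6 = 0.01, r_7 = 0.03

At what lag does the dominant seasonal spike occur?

4

The largest autocorrelation is r_4 = 0.47; the remaining lags stay at or below 0.03.
The dominant spike at lag 4 indicates a seasonal period of 4.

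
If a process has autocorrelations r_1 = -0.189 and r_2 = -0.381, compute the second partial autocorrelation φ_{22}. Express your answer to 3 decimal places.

φ_{22} = (r_2 − r_1²) / (1 − r_1²)
r_1² = (-0.189)² = 0.035721
Numerator = -0.381 − 0.0357 = -0.4167; denominator = 1 − 0.0357 = 0.9643
φ_{22} = -0.4167 / 0.9643 = -0.432

-0.432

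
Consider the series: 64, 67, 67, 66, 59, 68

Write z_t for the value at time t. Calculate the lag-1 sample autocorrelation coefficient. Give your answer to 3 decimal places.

-0.362

Mean z̄ = (64 + 67 + 67 + 66 + 59 + 68)/6 = 65.1667
Deviations from mean: -1.1667, 1.8333, 1.8333, 0.8333, -6.1667, 2.8333
Σ(z_t−z̄)(z_{t+1}−z̄) = (-2.1389) + (3.3611) + (1.5278) + (-5.1389) + (-17.4722) = -19.8611
Denominator Σ(z_t−z̄)² = 54.8333
r_1 = -19.8611 / 54.8333 = -0.362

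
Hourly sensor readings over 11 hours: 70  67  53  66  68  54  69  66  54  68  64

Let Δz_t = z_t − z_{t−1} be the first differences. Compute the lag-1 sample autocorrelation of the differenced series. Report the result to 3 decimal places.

-0.504

First differences Δz: -3, -14, 13, 2, -14, 15, -3, -12, 14, -4
Mean of differences = -0.6000
Numerator Σ(Δz_t−Δz̄)(Δz_{t+1}−Δz̄) = -584.7600
Denominator Σ(Δz_t−Δz̄)² = 1160.4000
r_1(Δz) = -584.7600 / 1160.4000 = -0.504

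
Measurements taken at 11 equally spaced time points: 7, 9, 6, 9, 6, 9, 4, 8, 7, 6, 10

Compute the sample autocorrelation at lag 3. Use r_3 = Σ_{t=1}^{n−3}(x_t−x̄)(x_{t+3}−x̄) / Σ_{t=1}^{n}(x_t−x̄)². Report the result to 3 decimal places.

-0.177

Mean x̄ = (7 + 9 + 6 + 9 + 6 + 9 + 4 + 8 + 7 + 6 + 10)/11 = 7.3636
Numerator Σ_{t=1}^{8}(x_t−x̄)(x_{t+3}−x̄) = -5.7603
Denominator Σ(x_t−x̄)² = 32.5455
r_3 = -5.7603 / 32.5455 = -0.177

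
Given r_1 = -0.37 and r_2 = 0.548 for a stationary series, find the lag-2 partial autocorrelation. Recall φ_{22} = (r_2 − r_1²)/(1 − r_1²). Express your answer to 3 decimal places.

φ_{22} = (r_2 − r_1²) / (1 − r_1²)
r_1² = (-0.37)² = 0.1369
Numerator = 0.548 − 0.1369 = 0.4111; denominator = 1 − 0.1369 = 0.8631
φ_{22} = 0.4111 / 0.8631 = 0.476

0.476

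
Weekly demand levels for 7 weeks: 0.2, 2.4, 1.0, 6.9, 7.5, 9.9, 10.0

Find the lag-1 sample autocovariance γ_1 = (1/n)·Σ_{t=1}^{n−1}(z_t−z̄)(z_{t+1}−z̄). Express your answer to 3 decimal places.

Mean z̄ = (0.2 + 2.4 + 1.0 + 6.9 + 7.5 + 9.9 + 10.0)/7 = 5.4143
Deviations: -5.2143, -3.0143, -4.4143, 1.4857, 2.0857, 4.4857, 4.5857
Σ_{t=1}^{6}(z_t−z̄)(z_{t+1}−z̄) = 55.4898
γ_1 = 55.4898 / 7 = 7.927

7.927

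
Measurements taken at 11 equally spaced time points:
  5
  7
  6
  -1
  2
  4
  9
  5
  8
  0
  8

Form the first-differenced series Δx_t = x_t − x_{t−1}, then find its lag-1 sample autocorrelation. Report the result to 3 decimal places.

-0.483

First differences Δx: 2, -1, -7, 3, 2, 5, -4, 3, -8, 8
Mean of differences = 0.3000
Numerator Σ(Δx_t−Δx̄)(Δx_{t+1}−Δx̄) = -117.9900
Denominator Σ(Δx_t−Δx̄)² = 244.1000
r_1(Δx) = -117.9900 / 244.1000 = -0.483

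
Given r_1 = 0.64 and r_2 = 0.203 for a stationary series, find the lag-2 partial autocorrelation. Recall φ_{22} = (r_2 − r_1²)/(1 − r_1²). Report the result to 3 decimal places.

φ_{22} = (r_2 − r_1²) / (1 − r_1²)
r_1² = (0.64)² = 0.4096
Numerator = 0.203 − 0.4096 = -0.2066; denominator = 1 − 0.4096 = 0.5904
φ_{22} = -0.2066 / 0.5904 = -0.350

-0.350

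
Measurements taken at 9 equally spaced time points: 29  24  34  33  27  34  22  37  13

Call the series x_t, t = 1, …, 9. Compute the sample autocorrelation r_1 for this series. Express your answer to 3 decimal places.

Mean x̄ = (29 + 24 + 34 + 33 + 27 + 34 + 22 + 37 + 13)/9 = 28.1111
Numerator Σ_{t=1}^{8}(x_t−x̄)(x_{t+1}−x̄) = -235.6790
Denominator Σ(x_t−x̄)² = 456.8889
r_1 = -235.6790 / 456.8889 = -0.516

-0.516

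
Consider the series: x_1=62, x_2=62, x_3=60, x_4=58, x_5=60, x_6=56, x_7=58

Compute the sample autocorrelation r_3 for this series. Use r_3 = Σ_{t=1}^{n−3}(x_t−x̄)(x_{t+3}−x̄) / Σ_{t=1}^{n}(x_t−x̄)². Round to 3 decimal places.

-0.071

Mean x̄ = (62 + 62 + 60 + 58 + 60 + 56 + 58)/7 = 59.4286
Deviations from mean: 2.5714, 2.5714, 0.5714, -1.4286, 0.5714, -3.4286, -1.4286
Numerator Σ_{t=1}^{4}(x_t−x̄)(x_{t+3}−x̄) = -2.1224
Denominator Σ(x_t−x̄)² = 29.7143
r_3 = -2.1224 / 29.7143 = -0.071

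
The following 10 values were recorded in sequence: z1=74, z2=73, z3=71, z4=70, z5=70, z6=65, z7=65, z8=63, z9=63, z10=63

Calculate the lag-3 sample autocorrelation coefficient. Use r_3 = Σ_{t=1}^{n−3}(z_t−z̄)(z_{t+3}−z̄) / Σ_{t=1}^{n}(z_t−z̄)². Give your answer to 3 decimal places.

Mean z̄ = (74 + 73 + 71 + 70 + 70 + 65 + 65 + 63 + 63 + 63)/10 = 67.7000
Σ(z_t−z̄)(z_{t+3}−z̄) = (14.4900) + (12.1900) + (-8.9100) + (-6.2100) + (-10.8100) + (12.6900) + (12.6900) = 26.1300
Denominator Σ(z_t−z̄)² = 170.1000
r_3 = 26.1300 / 170.1000 = 0.154

0.154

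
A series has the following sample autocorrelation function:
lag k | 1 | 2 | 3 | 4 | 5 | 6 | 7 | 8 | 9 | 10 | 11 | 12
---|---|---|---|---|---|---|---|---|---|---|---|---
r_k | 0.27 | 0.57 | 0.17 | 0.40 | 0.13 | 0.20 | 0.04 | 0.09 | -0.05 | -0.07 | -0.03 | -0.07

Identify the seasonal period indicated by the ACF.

The largest autocorrelation is r_2 = 0.57, with a weaker echo at lag 4 (0.40); the remaining lags stay at or below 0.27.
The dominant spike at lag 2 indicates a seasonal period of 2.

2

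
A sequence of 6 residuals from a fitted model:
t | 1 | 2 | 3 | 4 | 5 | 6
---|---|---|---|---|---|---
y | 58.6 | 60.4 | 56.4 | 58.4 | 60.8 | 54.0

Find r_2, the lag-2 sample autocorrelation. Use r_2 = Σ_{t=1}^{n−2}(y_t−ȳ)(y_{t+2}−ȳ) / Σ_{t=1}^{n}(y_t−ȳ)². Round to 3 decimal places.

Mean ȳ = (58.6 + 60.4 + 56.4 + 58.4 + 60.8 + 54.0)/6 = 58.1000
Numerator Σ_{t=1}^{4}(y_t−ȳ)(y_{t+2}−ȳ) = -5.9800
Denominator Σ(y_t−ȳ)² = 32.6200
r_2 = -5.9800 / 32.6200 = -0.183

-0.183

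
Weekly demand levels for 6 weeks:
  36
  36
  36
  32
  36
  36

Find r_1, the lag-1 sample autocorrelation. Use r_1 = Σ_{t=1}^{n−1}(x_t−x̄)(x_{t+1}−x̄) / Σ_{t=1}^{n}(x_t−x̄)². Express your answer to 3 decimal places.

-0.233

Mean x̄ = (36 + 36 + 36 + 32 + 36 + 36)/6 = 35.3333
Deviations from mean: 0.6667, 0.6667, 0.6667, -3.3333, 0.6667, 0.6667
Numerator Σ_{t=1}^{5}(x_t−x̄)(x_{t+1}−x̄) = -3.1111
Denominator Σ(x_t−x̄)² = 13.3333
r_1 = -3.1111 / 13.3333 = -0.233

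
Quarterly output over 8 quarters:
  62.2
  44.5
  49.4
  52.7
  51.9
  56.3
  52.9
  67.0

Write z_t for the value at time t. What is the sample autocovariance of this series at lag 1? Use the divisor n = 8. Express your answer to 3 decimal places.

Mean z̄ = (62.2 + 44.5 + 49.4 + 52.7 + 51.9 + 56.3 + 52.9 + 67.0)/8 = 54.6125
Σ_{t=1}^{7}(z_t−z̄)(z_{t+1}−z̄) = -37.5414
γ_1 = -37.5414 / 8 = -4.693

-4.693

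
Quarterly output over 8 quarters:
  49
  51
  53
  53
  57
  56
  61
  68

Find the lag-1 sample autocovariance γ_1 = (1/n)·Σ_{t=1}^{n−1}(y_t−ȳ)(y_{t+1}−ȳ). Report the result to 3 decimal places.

Mean ȳ = (49 + 51 + 53 + 53 + 57 + 56 + 61 + 68)/8 = 56.0000
Deviations: -7.0000, -5.0000, -3.0000, -3.0000, 1.0000, 0.0000, 5.0000, 12.0000
Σ_{t=1}^{7}(y_t−ȳ)(y_{t+1}−ȳ) = 116.0000
γ_1 = 116.0000 / 8 = 14.500

14.500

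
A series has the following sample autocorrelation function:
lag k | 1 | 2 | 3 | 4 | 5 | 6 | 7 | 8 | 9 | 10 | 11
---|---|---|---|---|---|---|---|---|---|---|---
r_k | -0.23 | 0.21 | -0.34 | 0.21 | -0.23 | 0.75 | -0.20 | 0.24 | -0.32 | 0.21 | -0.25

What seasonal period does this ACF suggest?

The largest autocorrelation is r_6 = 0.75; the remaining lags stay at or below 0.24.
The dominant spike at lag 6 indicates a seasonal period of 6.

6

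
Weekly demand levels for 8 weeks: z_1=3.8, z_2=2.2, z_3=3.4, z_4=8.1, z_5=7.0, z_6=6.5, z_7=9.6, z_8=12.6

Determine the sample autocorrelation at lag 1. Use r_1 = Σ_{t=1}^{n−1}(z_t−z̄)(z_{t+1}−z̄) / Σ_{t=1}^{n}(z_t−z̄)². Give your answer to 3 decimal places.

Mean z̄ = (3.8 + 2.2 + 3.4 + 8.1 + 7.0 + 6.5 + 9.6 + 12.6)/8 = 6.6500
Deviations from mean: -2.8500, -4.4500, -3.2500, 1.4500, 0.3500, -0.1500, 2.9500, 5.9500
Numerator Σ_{t=1}^{7}(z_t−z̄)(z_{t+1}−z̄) = 39.9975
Denominator Σ(z_t−z̄)² = 84.8400
r_1 = 39.9975 / 84.8400 = 0.471

0.471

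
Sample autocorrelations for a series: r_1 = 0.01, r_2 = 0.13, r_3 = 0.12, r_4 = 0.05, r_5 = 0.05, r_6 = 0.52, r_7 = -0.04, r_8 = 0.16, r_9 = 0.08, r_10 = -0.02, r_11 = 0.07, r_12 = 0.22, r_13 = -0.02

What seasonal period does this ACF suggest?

The largest autocorrelation is r_6 = 0.52, with a weaker echo at lag 12 (0.22); the remaining lags stay at or below 0.16.
The dominant spike at lag 6 indicates a seasonal period of 6.

6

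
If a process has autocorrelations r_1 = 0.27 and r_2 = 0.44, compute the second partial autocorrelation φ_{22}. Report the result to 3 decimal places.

φ_{22} = (r_2 − r_1²) / (1 − r_1²)
r_1² = (0.27)² = 0.0729
Numerator = 0.44 − 0.0729 = 0.3671; denominator = 1 − 0.0729 = 0.9271
φ_{22} = 0.3671 / 0.9271 = 0.396

0.396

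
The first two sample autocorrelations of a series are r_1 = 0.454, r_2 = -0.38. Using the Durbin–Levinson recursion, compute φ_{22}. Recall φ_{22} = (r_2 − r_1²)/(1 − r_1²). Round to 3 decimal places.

-0.738

φ_{22} = (r_2 − r_1²) / (1 − r_1²)
r_1² = (0.454)² = 0.206116
Numerator = -0.38 − 0.2061 = -0.5861; denominator = 1 − 0.2061 = 0.7939
φ_{22} = -0.5861 / 0.7939 = -0.738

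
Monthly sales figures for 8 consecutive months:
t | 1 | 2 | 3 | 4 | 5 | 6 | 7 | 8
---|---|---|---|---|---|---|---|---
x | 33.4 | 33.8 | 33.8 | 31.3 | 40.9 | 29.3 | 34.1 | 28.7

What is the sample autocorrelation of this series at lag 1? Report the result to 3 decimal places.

-0.528

Mean x̄ = (33.4 + 33.8 + 33.8 + 31.3 + 40.9 + 29.3 + 34.1 + 28.7)/8 = 33.1625
Deviations from mean: 0.2375, 0.6375, 0.6375, -1.8625, 7.7375, -3.8625, 0.9375, -4.4625
Numerator Σ_{t=1}^{7}(x_t−x̄)(x_{t+1}−x̄) = -52.7314
Denominator Σ(x_t−x̄)² = 99.9188
r_1 = -52.7314 / 99.9188 = -0.528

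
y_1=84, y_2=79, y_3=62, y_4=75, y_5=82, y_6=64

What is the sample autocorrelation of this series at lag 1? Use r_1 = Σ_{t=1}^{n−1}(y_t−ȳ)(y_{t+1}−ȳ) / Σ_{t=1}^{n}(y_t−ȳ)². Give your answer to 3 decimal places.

-0.219

Mean ȳ = (84 + 79 + 62 + 75 + 82 + 64)/6 = 74.3333
Deviations from mean: 9.6667, 4.6667, -12.3333, 0.6667, 7.6667, -10.3333
Σ(y_t−ȳ)(y_{t+1}−ȳ) = (45.1111) + (-57.5556) + (-8.2222) + (5.1111) + (-79.2222) = -94.7778
Denominator Σ(y_t−ȳ)² = 433.3333
r_1 = -94.7778 / 433.3333 = -0.219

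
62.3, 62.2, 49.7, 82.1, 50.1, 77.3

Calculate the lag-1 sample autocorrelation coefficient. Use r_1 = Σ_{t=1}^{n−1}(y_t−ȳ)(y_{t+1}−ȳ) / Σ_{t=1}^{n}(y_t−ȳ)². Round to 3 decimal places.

Mean ȳ = (62.3 + 62.2 + 49.7 + 82.1 + 50.1 + 77.3)/6 = 63.9500
Deviations from mean: -1.6500, -1.7500, -14.2500, 18.1500, -13.8500, 13.3500
Σ(y_t−ȳ)(y_{t+1}−ȳ) = (2.8875) + (24.9375) + (-258.6375) + (-251.3775) + (-184.8975) = -667.0875
Denominator Σ(y_t−ȳ)² = 908.3150
r_1 = -667.0875 / 908.3150 = -0.734

-0.734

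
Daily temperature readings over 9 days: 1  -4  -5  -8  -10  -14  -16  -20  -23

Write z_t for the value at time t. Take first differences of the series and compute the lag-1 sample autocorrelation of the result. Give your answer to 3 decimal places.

First differences Δz: -5, -1, -3, -2, -4, -2, -4, -3
Mean of differences = -3.0000
Numerator Σ(Δz_t−Δz̄)(Δz_{t+1}−Δz̄) = -7.0000
Denominator Σ(Δz_t−Δz̄)² = 12.0000
r_1(Δz) = -7.0000 / 12.0000 = -0.583

-0.583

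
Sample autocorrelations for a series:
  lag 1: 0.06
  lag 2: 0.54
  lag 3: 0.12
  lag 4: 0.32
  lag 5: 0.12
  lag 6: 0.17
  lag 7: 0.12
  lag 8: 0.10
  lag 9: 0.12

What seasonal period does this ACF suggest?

The largest autocorrelation is r_2 = 0.54, with weaker echoes at lags 4 (0.32) and 6 (0.17); the remaining lags stay at or below 0.12.
The dominant spike at lag 2 indicates a seasonal period of 2.

2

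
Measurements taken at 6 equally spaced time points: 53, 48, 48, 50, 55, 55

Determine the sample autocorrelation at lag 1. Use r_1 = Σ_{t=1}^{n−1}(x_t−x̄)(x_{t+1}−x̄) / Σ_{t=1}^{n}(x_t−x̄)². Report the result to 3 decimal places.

Mean x̄ = (53 + 48 + 48 + 50 + 55 + 55)/6 = 51.5000
Deviations from mean: 1.5000, -3.5000, -3.5000, -1.5000, 3.5000, 3.5000
Σ(x_t−x̄)(x_{t+1}−x̄) = (-5.2500) + (12.2500) + (5.2500) + (-5.2500) + (12.2500) = 19.2500
Denominator Σ(x_t−x̄)² = 53.5000
r_1 = 19.2500 / 53.5000 = 0.360

0.360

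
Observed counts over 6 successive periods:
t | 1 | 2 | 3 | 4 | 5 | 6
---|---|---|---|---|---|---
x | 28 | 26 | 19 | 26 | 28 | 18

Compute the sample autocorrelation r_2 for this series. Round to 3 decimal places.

Mean x̄ = (28 + 26 + 19 + 26 + 28 + 18)/6 = 24.1667
Deviations from mean: 3.8333, 1.8333, -5.1667, 1.8333, 3.8333, -6.1667
Numerator Σ_{t=1}^{4}(x_t−x̄)(x_{t+2}−x̄) = -47.5556
Denominator Σ(x_t−x̄)² = 100.8333
r_2 = -47.5556 / 100.8333 = -0.472

-0.472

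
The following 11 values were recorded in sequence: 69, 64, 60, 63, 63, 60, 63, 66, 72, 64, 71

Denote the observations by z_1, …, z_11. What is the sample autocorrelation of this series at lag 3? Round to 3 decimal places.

Mean z̄ = (69 + 64 + 60 + 63 + 63 + 60 + 63 + 66 + 72 + 64 + 71)/11 = 65.0000
Numerator Σ_{t=1}^{8}(z_t−z̄)(z_{t+3}−z̄) = -6.0000
Denominator Σ(z_t−z̄)² = 166.0000
r_3 = -6.0000 / 166.0000 = -0.036

-0.036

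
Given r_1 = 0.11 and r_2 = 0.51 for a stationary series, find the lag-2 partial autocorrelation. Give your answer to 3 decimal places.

0.504

φ_{22} = (r_2 − r_1²) / (1 − r_1²)
r_1² = (0.11)² = 0.0121
Numerator = 0.51 − 0.0121 = 0.4979; denominator = 1 − 0.0121 = 0.9879
φ_{22} = 0.4979 / 0.9879 = 0.504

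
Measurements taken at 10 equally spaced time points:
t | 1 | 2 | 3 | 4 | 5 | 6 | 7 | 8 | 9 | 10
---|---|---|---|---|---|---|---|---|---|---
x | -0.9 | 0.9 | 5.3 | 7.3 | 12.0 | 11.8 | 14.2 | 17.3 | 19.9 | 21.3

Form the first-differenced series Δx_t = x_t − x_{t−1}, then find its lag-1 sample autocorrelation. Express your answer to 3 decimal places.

-0.504

First differences Δx: 1.8, 4.4, 2.0, 4.7, -0.2, 2.4, 3.1, 2.6, 1.4
Mean of differences = 2.4667
Numerator Σ(Δx_t−Δx̄)(Δx_{t+1}−Δx̄) = -9.1111
Denominator Σ(Δx_t−Δx̄)² = 18.0600
r_1(Δx) = -9.1111 / 18.0600 = -0.504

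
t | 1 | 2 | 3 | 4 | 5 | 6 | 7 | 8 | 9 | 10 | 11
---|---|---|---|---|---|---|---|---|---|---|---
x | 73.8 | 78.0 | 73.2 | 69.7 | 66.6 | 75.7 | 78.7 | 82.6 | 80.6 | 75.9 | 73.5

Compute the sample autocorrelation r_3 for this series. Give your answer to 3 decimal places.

Mean x̄ = (73.8 + 78.0 + 73.2 + 69.7 + 66.6 + 75.7 + 78.7 + 82.6 + 80.6 + 75.9 + 73.5)/11 = 75.3000
Numerator Σ_{t=1}^{8}(x_t−x̄)(x_{t+3}−x̄) = -107.4600
Denominator Σ(x_t−x̄)² = 217.7000
r_3 = -107.4600 / 217.7000 = -0.494

-0.494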